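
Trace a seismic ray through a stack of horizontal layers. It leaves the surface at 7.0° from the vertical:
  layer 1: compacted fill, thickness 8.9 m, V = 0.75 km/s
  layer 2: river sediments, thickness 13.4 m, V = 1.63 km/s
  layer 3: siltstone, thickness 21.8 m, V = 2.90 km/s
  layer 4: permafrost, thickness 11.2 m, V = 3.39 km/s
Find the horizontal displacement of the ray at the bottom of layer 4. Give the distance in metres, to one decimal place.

Ray parameter p = sin 7.0° / 0.75 km/s = 1.6249e-01 s/km.
Layer 1: θ = 7.00°; offset = 8.9·tan 7.00° = 1.093 m.
Layer 2: sin θ = p·1.63 = 0.2649 → θ = 15.36°; offset = 13.4·tan 15.36° = 3.681 m.
Layer 3: sin θ = p·2.90 = 0.4712 → θ = 28.11°; offset = 21.8·tan 28.11° = 11.647 m.
Layer 4: sin θ = p·3.39 = 0.5508 → θ = 33.43°; offset = 11.2·tan 33.43° = 7.392 m.
Summing the layer offsets gives 23.813 m.

23.8 m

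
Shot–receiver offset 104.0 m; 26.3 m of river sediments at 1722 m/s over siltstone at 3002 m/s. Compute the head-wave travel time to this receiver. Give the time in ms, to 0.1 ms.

59.7 ms

t = x/V₂ + 2h·√(V₂²−V₁²)/(V₁V₂).
√(V₂²−V₁²) = √(3002²−1722²) = 2459.0 m/s; delay term = 2·26.3·2459.0/(1722·3002) = 0.02502 s.
t = 104.0/3002 + 0.02502 = 0.05966 s.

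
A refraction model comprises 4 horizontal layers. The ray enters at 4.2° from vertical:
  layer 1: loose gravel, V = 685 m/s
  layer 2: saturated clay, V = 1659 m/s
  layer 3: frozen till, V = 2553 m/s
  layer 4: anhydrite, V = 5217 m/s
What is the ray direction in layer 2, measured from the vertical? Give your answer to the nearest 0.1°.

10.2°

Ray parameter p = sin 4.2° / 685 = 1.0692e-04 s/m.
sin θ_2 = p·V_2 = 1.0692e-04 × 1659 = 0.1774.
θ_2 = arcsin 0.1774 = 10.22°.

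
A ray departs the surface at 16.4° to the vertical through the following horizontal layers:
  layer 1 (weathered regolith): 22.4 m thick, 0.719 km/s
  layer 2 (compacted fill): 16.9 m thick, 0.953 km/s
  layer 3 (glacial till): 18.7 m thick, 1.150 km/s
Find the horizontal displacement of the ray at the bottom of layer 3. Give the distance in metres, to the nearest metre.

Apply Snell's law at each interface; in layer i the horizontal offset is hᵢ·tan θᵢ.
Layer 1: θ = 16.40°; offset = 22.4·tan 16.40° = 6.593 m.
Layer 2: sin θ = 0.953·sin 16.4°/0.719 = 0.3742, θ = 21.98°; offset = 16.9·tan 21.98° = 6.820 m.
Layer 3: sin θ = 1.150·sin 16.4°/0.719 = 0.4516, θ = 26.85°; offset = 18.7·tan 26.85° = 9.465 m.
Σ offsets = 22.878 m.

23 m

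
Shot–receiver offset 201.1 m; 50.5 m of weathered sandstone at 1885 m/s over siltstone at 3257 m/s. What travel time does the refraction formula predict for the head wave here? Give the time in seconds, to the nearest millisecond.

t = x/V₂ + 2h·√(V₂²−V₁²)/(V₁V₂).
√(V₂²−V₁²) = √(3257²−1885²) = 2656.1 m/s; delay term = 2·50.5·2656.1/(1885·3257) = 0.04370 s.
t = 201.1/3257 + 0.04370 = 0.10544 s.

0.105 s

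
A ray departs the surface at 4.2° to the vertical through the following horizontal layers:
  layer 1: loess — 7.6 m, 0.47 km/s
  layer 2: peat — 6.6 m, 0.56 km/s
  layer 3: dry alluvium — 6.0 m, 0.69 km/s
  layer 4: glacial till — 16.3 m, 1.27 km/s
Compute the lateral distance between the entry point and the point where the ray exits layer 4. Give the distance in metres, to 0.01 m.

p = sin θ₁/V₁ = sin 4.2°/0.47 = 1.5583e-01 s/km is conserved through the stack.
Layer 1: θ = 4.20°; offset = 7.6·tan 4.20° = 0.5581 m.
Layer 2: sin θ = p·0.56 = 0.0873 → θ = 5.01°; offset = 6.6·tan 5.01° = 0.5781 m.
Layer 3: sin θ = p·0.69 = 0.1075 → θ = 6.17°; offset = 6.0·tan 6.17° = 0.6489 m.
Layer 4: sin θ = p·1.27 = 0.1979 → θ = 11.41°; offset = 16.3·tan 11.41° = 3.2908 m.
Total horizontal offset = 5.0760 m.

5.08 m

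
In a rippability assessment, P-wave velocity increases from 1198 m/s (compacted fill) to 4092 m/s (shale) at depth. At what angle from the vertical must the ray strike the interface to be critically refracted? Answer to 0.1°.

Critical incidence: sin θ_c = V₁/V₂ = 1198/4092 = 0.2928.
θ_c = arcsin 0.2928 = 17.02°.

17.0°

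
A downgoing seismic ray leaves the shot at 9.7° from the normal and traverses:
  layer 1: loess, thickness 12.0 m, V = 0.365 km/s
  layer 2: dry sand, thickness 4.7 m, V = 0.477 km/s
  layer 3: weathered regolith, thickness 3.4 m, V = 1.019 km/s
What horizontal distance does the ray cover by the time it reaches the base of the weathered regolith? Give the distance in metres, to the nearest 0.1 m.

4.9 m

p = sin θ₁/V₁ = sin 9.7°/0.365 = 4.6161e-01 s/km is conserved through the stack.
Layer 1: θ = 9.70°; offset = 12.0·tan 9.70° = 2.051 m.
Layer 2: sin θ = p·0.477 = 0.2202 → θ = 12.72°; offset = 4.7·tan 12.72° = 1.061 m.
Layer 3: sin θ = p·1.019 = 0.4704 → θ = 28.06°; offset = 3.4·tan 28.06° = 1.812 m.
Summing the layer offsets gives 4.924 m.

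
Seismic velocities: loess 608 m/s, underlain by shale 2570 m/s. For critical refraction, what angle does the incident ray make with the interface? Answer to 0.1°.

76.3°

At critical incidence the refracted ray runs along the interface (θ₂ = 90°), so sin θ_c = V₁/V₂.
θ_c = arcsin(608/2570) = arcsin 0.2366 = 13.68°.
Measured from the interface: 90° − 13.68° = 76.32°.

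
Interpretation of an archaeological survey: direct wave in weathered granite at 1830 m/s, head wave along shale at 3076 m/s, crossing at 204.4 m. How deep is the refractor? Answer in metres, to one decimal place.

51.5 m

h = (x_cross/2)·√((V₂−V₁)/(V₂+V₁)).
(V₂−V₁)/(V₂+V₁) = (3076−1830)/(3076+1830) = 0.2540; √ = 0.5040.
h = (204.4/2)·0.5040 = 51.50 m.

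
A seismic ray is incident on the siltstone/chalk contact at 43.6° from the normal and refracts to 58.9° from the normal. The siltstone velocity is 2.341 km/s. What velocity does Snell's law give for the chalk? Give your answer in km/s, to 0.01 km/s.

sin 43.6° = 0.6896; sin 58.9° = 0.8563.
V₂ = V₁·(sin θ₂/sin θ₁) = 2.341·(0.8563/0.6896) = 2.91 km/s.

2.91 km/s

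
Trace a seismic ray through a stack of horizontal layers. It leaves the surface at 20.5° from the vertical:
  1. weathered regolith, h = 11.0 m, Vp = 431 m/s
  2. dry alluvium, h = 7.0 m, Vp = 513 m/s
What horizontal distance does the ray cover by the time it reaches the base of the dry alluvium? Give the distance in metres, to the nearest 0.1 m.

p = sin θ₁/V₁ = sin 20.5°/431 = 8.1255e-04 s/m is conserved through the stack.
Layer 1: θ = 20.50°; offset = 11.0·tan 20.50° = 4.113 m.
Layer 2: sin θ = p·513 = 0.4168 → θ = 24.64°; offset = 7.0·tan 24.64° = 3.210 m.
Σ offsets = 7.323 m.

7.3 m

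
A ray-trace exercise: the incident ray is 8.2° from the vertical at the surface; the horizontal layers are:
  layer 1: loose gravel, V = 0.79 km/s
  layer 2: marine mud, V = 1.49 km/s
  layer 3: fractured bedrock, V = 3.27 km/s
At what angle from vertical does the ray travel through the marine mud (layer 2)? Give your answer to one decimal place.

Ray parameter p = sin 8.2° / 0.79 = 1.8054e-01 s/km.
sin θ_2 = p·V_2 = 1.8054e-01 × 1.49 = 0.2690.
θ_2 = arcsin 0.2690 = 15.61°.

15.6°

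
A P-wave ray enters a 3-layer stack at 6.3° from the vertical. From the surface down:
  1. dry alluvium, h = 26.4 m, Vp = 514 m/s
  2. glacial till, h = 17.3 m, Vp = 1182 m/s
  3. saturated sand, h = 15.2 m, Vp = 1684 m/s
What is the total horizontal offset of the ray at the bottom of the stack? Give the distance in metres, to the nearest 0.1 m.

Apply Snell's law at each interface; in layer i the horizontal offset is hᵢ·tan θᵢ.
Layer 1: θ = 6.30°; offset = 26.4·tan 6.30° = 2.915 m.
Layer 2: sin θ = 1182·sin 6.3°/514 = 0.2523, θ = 14.62°; offset = 17.3·tan 14.62° = 4.512 m.
Layer 3: sin θ = 1684·sin 6.3°/514 = 0.3595, θ = 21.07°; offset = 15.2·tan 21.07° = 5.856 m.
Σ offsets = 13.282 m.

13.3 m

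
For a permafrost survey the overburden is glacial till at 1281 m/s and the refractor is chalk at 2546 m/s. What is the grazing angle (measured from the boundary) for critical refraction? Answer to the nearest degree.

60°

At critical incidence the refracted ray runs along the interface (θ₂ = 90°), so sin θ_c = V₁/V₂.
θ_c = arcsin(1281/2546) = arcsin 0.5031 = 30.21°.
Measured from the interface: 90° − 30.21° = 59.79°.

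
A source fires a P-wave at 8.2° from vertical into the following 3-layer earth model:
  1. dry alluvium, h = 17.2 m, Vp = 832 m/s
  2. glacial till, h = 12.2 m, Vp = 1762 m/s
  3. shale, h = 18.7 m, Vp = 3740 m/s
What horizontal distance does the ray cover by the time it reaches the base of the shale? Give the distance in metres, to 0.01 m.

21.97 m

Ray parameter p = sin 8.2° / 832 m/s = 1.7143e-04 s/m.
Layer 1: θ = 8.20°; offset = 17.2·tan 8.20° = 2.4786 m.
Layer 2: sin θ = p·1762 = 0.3021 → θ = 17.58°; offset = 12.2·tan 17.58° = 3.8657 m.
Layer 3: sin θ = p·3740 = 0.6411 → θ = 39.88°; offset = 18.7·tan 39.88° = 15.6230 m.
Summing the layer offsets gives 21.9672 m.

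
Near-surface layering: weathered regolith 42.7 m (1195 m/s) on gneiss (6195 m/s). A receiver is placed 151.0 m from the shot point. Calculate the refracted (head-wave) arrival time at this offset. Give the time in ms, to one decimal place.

94.5 ms

t = x/V₂ + 2h·√(V₂²−V₁²)/(V₁V₂).
√(V₂²−V₁²) = √(6195²−1195²) = 6078.7 m/s; delay term = 2·42.7·6078.7/(1195·6195) = 0.07012 s.
t = 151.0/6195 + 0.07012 = 0.09450 s.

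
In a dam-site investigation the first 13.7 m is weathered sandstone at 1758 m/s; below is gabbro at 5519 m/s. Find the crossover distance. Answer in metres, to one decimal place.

38.1 m

θ_c = arcsin(1758/5519) = 18.57°, so cos θ_c = 0.9479 and tᵢ = 2h cos θ_c/V₁ = 0.0148 s.
At crossover x/V₁ = x/V₂ + tᵢ ⇒ x = tᵢ/(1/V₁ − 1/V₂) = 0.01477/(5.6883e-04 − 1.8119e-04) = 38.11 m.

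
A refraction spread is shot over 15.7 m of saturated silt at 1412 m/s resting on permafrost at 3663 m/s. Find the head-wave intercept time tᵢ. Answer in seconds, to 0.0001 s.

0.0205 s

θ_c = arcsin(V₁/V₂) = arcsin(1412/3663) = 22.67°; cos θ_c = 0.9227.
tᵢ = 2h·cos θ_c / V₁ = 2·15.7·0.9227 / 1412 = 0.02052 s.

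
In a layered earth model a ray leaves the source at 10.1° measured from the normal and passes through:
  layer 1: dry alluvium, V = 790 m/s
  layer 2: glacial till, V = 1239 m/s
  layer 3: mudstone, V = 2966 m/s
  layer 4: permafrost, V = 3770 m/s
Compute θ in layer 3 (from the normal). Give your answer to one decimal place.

Ray parameter p = sin 10.1° / 790 = 2.2198e-04 s/m.
sin θ_3 = p·V_3 = 2.2198e-04 × 2966 = 0.6584.
θ_3 = arcsin 0.6584 = 41.18°.

41.2°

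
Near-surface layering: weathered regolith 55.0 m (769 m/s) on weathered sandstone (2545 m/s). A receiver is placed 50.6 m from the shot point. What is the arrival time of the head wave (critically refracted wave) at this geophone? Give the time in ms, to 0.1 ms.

t = x/V₂ + 2h·√(V₂²−V₁²)/(V₁V₂).
√(V₂²−V₁²) = √(2545²−769²) = 2426.0 m/s; delay term = 2·55.0·2426.0/(769·2545) = 0.13636 s.
t = 50.6/2545 + 0.13636 = 0.15624 s.

156.2 ms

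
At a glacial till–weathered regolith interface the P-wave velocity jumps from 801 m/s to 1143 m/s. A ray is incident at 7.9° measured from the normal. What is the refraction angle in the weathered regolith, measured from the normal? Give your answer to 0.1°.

sin θ₁/V₁ = sin θ₂/V₂ ⇒ sin θ₂ = 1143·sin 7.9°/801 = 1143·0.1374/801 = 0.1961.
θ₂ = sin⁻¹(0.1961) = 11.31° (from vertical).

11.3°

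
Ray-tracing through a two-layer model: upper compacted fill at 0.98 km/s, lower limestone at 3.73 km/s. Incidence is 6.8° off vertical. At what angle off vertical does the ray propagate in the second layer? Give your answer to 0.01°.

sin θ₁/V₁ = sin θ₂/V₂ ⇒ sin θ₂ = 3.73·sin 6.8°/0.98 = 3.73·0.1184/0.98 = 0.4507.
θ₂ = sin⁻¹(0.4507) = 26.79° (from vertical).

26.79°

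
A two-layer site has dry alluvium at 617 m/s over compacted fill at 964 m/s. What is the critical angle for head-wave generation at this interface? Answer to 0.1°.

39.8°

Critical incidence: sin θ_c = V₁/V₂ = 617/964 = 0.6400.
θ_c = arcsin 0.6400 = 39.79°.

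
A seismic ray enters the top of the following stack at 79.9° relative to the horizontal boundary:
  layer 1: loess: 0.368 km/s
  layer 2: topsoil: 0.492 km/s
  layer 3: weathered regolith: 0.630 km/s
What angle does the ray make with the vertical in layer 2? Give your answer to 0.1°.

13.6°

From the normal: θ₁ = 90° − 79.9° = 10.1°.
Snell's law across each interface conserves sin θ / V, so sin θ_2 = V_2·sin θ₁/V₁.
sin θ_2 = 0.492 × sin 10.1° / 0.368 = 0.2345.
θ_2 = arcsin 0.2345 = 13.56°.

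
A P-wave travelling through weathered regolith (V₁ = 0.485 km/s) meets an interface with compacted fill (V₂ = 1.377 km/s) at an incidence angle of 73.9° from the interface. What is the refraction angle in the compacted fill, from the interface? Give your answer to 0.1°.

Angle from the normal: 90° − 73.9° = 16.1°.
Snell's law: sin θ₂ = (V₂/V₁)·sin θ₁ = (1.377/0.485)·sin 16.1° = 0.7873.
θ₂ = arcsin 0.7873 = 51.94° from the normal.
From the interface: 90° − 51.94° = 38.06°.

38.1°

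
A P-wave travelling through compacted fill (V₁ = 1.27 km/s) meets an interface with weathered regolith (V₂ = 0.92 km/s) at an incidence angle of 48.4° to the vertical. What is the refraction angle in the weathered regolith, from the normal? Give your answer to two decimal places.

Snell's law: sin θ₂ = (V₂/V₁)·sin θ₁ = (0.92/1.27)·sin 48.4° = 0.5417.
θ₂ = sin⁻¹(0.5417) = 32.80° (from vertical).

32.80°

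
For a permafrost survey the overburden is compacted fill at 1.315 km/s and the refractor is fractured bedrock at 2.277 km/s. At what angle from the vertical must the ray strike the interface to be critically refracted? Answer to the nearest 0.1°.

35.3°

At critical incidence the refracted ray runs along the interface (θ₂ = 90°), so sin θ_c = V₁/V₂.
θ_c = arcsin(1.315/2.277) = arcsin 0.5775 = 35.28°.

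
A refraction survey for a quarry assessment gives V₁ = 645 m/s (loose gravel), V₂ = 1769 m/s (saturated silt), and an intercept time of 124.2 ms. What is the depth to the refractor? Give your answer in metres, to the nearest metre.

h = tᵢ·V₁·V₂ / (2·√(V₂²−V₁²)).
√(V₂²−V₁²) = √(1769² − 645²) = 1647.2 m/s.
h = 0.1242 s × 645 × 1769 / (2 × 1647.2) = 43.02 m.

43 m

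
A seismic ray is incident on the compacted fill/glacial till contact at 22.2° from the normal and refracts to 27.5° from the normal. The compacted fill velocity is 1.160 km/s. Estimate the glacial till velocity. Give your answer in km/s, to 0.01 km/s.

Snell's law: sin 22.2°/V₁ = sin 27.5°/V₂.
V₂ = V₁·sin 27.5°/sin 22.2° = 1.160 × 1.2221 = 1.42 km/s.

1.42 km/s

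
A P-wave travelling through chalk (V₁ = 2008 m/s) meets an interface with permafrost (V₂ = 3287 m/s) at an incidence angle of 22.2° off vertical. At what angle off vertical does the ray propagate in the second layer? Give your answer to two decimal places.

38.21°

sin θ₁/V₁ = sin θ₂/V₂ ⇒ sin θ₂ = 3287·sin 22.2°/2008 = 3287·0.3778/2008 = 0.6185.
θ₂ = sin⁻¹(0.6185) = 38.21° (from vertical).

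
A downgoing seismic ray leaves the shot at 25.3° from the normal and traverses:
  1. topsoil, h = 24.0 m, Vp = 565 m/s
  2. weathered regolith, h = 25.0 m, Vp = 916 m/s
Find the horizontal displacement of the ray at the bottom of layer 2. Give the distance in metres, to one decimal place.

35.4 m

p = sin θ₁/V₁ = sin 25.3°/565 = 7.5639e-04 s/m is conserved through the stack.
Layer 1: θ = 25.30°; offset = 24.0·tan 25.30° = 11.345 m.
Layer 2: sin θ = p·916 = 0.6928 → θ = 43.86°; offset = 25.0·tan 43.86° = 24.021 m.
Total horizontal offset = 35.366 m.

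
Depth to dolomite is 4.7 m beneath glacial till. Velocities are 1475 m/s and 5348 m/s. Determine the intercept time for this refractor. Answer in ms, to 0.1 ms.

θ_c = arcsin(V₁/V₂) = arcsin(1475/5348) = 16.01°; cos θ_c = 0.9612.
tᵢ = 2h·cos θ_c / V₁ = 2·4.7·0.9612 / 1475 = 0.00613 s.

6.1 ms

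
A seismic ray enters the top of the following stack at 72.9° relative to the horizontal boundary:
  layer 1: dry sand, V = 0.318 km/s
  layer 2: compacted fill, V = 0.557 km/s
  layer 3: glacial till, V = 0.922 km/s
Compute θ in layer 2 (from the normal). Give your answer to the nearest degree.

31°

From the normal: θ₁ = 90° − 72.9° = 17.1°.
Ray parameter p = sin 17.1° / 0.318 = 9.2466e-01 s/km.
sin θ_2 = p·V_2 = 9.2466e-01 × 0.557 = 0.5150.
θ_2 = 31.00° from the vertical.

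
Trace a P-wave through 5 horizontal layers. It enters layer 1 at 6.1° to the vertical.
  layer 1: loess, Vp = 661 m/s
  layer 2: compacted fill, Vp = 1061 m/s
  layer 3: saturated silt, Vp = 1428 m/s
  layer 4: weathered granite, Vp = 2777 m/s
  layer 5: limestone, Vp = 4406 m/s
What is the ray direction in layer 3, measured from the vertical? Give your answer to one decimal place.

13.3°

Ray parameter p = sin 6.1° / 661 = 1.6076e-04 s/m.
sin θ_3 = p·V_3 = 1.6076e-04 × 1428 = 0.2296.
θ_3 = 13.27° from the vertical.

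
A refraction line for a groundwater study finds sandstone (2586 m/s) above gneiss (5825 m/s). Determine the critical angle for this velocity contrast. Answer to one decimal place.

Critical incidence: sin θ_c = V₁/V₂ = 2586/5825 = 0.4439.
θ_c = arcsin 0.4439 = 26.36°.

26.4°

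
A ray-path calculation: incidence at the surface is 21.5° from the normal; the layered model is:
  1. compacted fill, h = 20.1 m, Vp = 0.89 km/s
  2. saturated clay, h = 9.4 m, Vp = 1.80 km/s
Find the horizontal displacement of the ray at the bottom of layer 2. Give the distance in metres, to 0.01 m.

Ray parameter p = sin 21.5° / 0.89 km/s = 4.1180e-01 s/km.
Layer 1: θ = 21.50°; offset = 20.1·tan 21.50° = 7.9176 m.
Layer 2: sin θ = p·1.80 = 0.7412 → θ = 47.84°; offset = 9.4·tan 47.84° = 10.3802 m.
Total horizontal offset = 18.2978 m.

18.30 m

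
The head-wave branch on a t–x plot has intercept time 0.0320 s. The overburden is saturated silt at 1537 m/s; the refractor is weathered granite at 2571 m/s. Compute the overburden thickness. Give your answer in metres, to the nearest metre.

31 m

h = tᵢ·V₁·V₂ / (2·√(V₂²−V₁²)).
√(V₂²−V₁²) = √(2571² − 1537²) = 2061.0 m/s.
h = 0.032 s × 1537 × 2571 / (2 × 2061.0) = 30.68 m.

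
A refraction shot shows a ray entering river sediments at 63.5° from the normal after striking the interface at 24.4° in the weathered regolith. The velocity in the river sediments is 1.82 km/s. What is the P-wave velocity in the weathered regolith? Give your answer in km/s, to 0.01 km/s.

sin 24.4° = 0.4131; sin 63.5° = 0.8949.
V₁ = V₂·(sin θ₁/sin θ₂) = 1.82·(0.4131/0.8949) = 0.84 km/s.

0.84 km/s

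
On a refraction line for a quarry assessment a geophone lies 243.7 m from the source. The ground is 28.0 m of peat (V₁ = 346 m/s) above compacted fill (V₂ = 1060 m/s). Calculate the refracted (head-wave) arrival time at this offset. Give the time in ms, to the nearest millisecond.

383 ms

θ_c = arcsin(V₁/V₂) = arcsin(346/1060) = 19.05°, cos θ_c = 0.9452.
Intercept time tᵢ = 2h cos θ_c / V₁ = 2·28.0·0.9452/346 = 0.15298 s.
t = x/V₂ + tᵢ = 243.7/1060 + 0.15298 = 0.38289 s.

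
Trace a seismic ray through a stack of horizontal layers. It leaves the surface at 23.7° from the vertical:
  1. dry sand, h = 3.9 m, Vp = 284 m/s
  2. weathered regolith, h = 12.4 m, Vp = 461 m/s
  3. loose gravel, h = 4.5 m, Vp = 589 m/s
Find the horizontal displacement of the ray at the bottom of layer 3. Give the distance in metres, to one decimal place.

19.2 m

Ray parameter p = sin 23.7° / 284 m/s = 1.4153e-03 s/m.
Layer 1: θ = 23.70°; offset = 3.9·tan 23.70° = 1.712 m.
Layer 2: sin θ = p·461 = 0.6525 → θ = 40.73°; offset = 12.4·tan 40.73° = 10.676 m.
Layer 3: sin θ = p·589 = 0.8336 → θ = 56.47°; offset = 4.5·tan 56.47° = 6.792 m.
Total horizontal offset = 19.179 m.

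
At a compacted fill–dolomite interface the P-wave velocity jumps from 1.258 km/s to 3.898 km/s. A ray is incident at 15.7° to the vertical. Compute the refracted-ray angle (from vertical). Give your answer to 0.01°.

56.98°

Snell's law: sin θ₂ = (V₂/V₁)·sin θ₁ = (3.898/1.258)·sin 15.7° = 0.8385.
θ₂ = sin⁻¹(0.8385) = 56.98° (from vertical).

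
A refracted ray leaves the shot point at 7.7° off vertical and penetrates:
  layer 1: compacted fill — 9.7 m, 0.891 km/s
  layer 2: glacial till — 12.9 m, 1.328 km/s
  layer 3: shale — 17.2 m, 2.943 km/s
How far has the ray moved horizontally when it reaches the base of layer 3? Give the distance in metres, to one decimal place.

Ray parameter p = sin 7.7° / 0.891 km/s = 1.5038e-01 s/km.
Layer 1: θ = 7.70°; offset = 9.7·tan 7.70° = 1.311 m.
Layer 2: sin θ = p·1.328 = 0.1997 → θ = 11.52°; offset = 12.9·tan 11.52° = 2.629 m.
Layer 3: sin θ = p·2.943 = 0.4426 → θ = 26.27°; offset = 17.2·tan 26.27° = 8.489 m.
Summing the layer offsets gives 12.429 m.

12.4 m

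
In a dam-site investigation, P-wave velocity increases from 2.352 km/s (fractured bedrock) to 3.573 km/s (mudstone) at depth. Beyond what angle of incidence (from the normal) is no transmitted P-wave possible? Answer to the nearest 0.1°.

At critical incidence the refracted ray runs along the interface (θ₂ = 90°), so sin θ_c = V₁/V₂.
θ_c = arcsin(2.352/3.573) = arcsin 0.6583 = 41.17°.

41.2°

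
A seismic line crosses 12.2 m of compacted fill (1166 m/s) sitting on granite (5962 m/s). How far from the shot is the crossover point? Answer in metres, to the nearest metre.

θ_c = arcsin(1166/5962) = 11.28°, so cos θ_c = 0.9807 and tᵢ = 2h cos θ_c/V₁ = 0.0205 s.
At crossover x/V₁ = x/V₂ + tᵢ ⇒ x = tᵢ/(1/V₁ − 1/V₂) = 0.02052/(8.5763e-04 − 1.6773e-04) = 29.75 m.

30 m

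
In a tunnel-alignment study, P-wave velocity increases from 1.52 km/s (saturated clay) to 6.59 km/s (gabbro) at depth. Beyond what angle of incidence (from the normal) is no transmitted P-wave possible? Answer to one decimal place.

At critical incidence the refracted ray runs along the interface (θ₂ = 90°), so sin θ_c = V₁/V₂.
θ_c = arcsin(1.52/6.59) = arcsin 0.2307 = 13.34°.

13.3°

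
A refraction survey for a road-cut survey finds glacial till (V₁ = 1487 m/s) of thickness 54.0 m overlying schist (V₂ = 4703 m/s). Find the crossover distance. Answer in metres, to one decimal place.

149.8 m

x_cross = 2h·√((V₂+V₁)/(V₂−V₁)).
(V₂+V₁)/(V₂−V₁) = (4703+1487)/(4703−1487) = 1.9248; √ = 1.3874.
x_cross = 2·54.0·1.3874 = 149.83 m.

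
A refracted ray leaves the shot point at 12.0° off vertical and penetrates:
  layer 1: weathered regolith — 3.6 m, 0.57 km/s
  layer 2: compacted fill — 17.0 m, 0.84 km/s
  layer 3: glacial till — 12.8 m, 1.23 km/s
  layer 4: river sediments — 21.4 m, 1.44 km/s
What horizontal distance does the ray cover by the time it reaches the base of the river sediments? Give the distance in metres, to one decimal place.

25.9 m

p = sin θ₁/V₁ = sin 12.0°/0.57 = 3.6476e-01 s/km is conserved through the stack.
Layer 1: θ = 12.00°; offset = 3.6·tan 12.00° = 0.765 m.
Layer 2: sin θ = p·0.84 = 0.3064 → θ = 17.84°; offset = 17.0·tan 17.84° = 5.472 m.
Layer 3: sin θ = p·1.23 = 0.4487 → θ = 26.66°; offset = 12.8·tan 26.66° = 6.426 m.
Layer 4: sin θ = p·1.44 = 0.5253 → θ = 31.69°; offset = 21.4·tan 31.69° = 13.209 m.
Total horizontal offset = 25.872 m.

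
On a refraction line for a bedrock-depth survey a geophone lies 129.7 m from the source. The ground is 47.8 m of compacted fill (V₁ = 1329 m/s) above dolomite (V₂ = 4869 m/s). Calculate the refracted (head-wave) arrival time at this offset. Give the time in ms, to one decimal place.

95.8 ms

t = x/V₂ + 2h·√(V₂²−V₁²)/(V₁V₂).
√(V₂²−V₁²) = √(4869²−1329²) = 4684.1 m/s; delay term = 2·47.8·4684.1/(1329·4869) = 0.06920 s.
t = 129.7/4869 + 0.06920 = 0.09584 s.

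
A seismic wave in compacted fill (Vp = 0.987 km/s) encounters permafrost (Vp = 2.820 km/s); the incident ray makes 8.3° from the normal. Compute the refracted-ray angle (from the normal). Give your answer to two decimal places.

24.36°

Snell's law: sin θ₂ = (V₂/V₁)·sin θ₁ = (2.820/0.987)·sin 8.3° = 0.4124.
θ₂ = arcsin 0.4124 = 24.36° from the normal.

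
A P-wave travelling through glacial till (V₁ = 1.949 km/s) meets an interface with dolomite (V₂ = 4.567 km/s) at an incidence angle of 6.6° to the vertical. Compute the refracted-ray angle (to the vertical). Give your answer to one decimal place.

Snell's law: sin θ₂ = (V₂/V₁)·sin θ₁ = (4.567/1.949)·sin 6.6° = 0.2693.
θ₂ = sin⁻¹(0.2693) = 15.62° (from vertical).

15.6°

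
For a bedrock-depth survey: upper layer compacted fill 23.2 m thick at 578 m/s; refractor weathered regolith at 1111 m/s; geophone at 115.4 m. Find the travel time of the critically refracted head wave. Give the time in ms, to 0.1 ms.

172.4 ms

θ_c = arcsin(V₁/V₂) = arcsin(578/1111) = 31.35°, cos θ_c = 0.8540.
Intercept time tᵢ = 2h cos θ_c / V₁ = 2·23.2·0.8540/578 = 0.06856 s.
t = x/V₂ + tᵢ = 115.4/1111 + 0.06856 = 0.17243 s.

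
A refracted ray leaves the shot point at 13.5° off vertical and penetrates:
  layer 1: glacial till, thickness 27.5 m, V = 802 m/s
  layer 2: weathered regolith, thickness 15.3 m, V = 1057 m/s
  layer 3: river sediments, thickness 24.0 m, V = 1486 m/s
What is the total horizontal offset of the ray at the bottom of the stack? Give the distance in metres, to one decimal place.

p = sin θ₁/V₁ = sin 13.5°/802 = 2.9108e-04 s/m is conserved through the stack.
Layer 1: θ = 13.50°; offset = 27.5·tan 13.50° = 6.602 m.
Layer 2: sin θ = p·1057 = 0.3077 → θ = 17.92°; offset = 15.3·tan 17.92° = 4.947 m.
Layer 3: sin θ = p·1486 = 0.4325 → θ = 25.63°; offset = 24.0·tan 25.63° = 11.514 m.
Total horizontal offset = 23.063 m.

23.1 m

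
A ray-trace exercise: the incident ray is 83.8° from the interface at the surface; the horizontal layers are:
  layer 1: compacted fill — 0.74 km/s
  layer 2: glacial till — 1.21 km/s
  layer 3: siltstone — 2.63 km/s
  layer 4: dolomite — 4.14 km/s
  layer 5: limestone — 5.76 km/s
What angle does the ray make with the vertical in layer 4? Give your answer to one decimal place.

37.2°

From the normal: θ₁ = 90° − 83.8° = 6.2°.
Ray parameter p = sin 6.2° / 0.74 = 1.4595e-01 s/km.
sin θ_4 = p·V_4 = 1.4595e-01 × 4.14 = 0.6042.
θ_4 = arcsin 0.6042 = 37.17°.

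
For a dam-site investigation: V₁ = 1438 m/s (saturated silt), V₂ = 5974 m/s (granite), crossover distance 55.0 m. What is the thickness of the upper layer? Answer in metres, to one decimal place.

21.5 m

h = (x_cross/2)·√((V₂−V₁)/(V₂+V₁)).
(V₂−V₁)/(V₂+V₁) = (5974−1438)/(5974+1438) = 0.6120; √ = 0.7823.
h = (55.0/2)·0.7823 = 21.51 m.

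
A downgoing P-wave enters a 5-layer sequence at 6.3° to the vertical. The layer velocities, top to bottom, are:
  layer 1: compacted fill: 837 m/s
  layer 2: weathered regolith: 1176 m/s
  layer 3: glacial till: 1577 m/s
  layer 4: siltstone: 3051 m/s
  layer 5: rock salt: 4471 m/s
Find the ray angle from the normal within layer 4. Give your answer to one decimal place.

Ray parameter p = sin 6.3° / 837 = 1.3110e-04 s/m.
sin θ_4 = p·V_4 = 1.3110e-04 × 3051 = 0.4000.
θ_4 = arcsin 0.4000 = 23.58°.

23.6°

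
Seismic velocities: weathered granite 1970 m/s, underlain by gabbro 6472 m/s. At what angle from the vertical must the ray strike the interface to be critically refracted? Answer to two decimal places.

17.72°

Critical incidence: sin θ_c = V₁/V₂ = 1970/6472 = 0.3044.
θ_c = arcsin 0.3044 = 17.72°.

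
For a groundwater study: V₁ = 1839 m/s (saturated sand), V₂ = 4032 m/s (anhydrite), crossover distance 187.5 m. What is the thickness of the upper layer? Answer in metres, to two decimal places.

x_cross = 2h·√((V₂+V₁)/(V₂−V₁)) → h = x_cross / (2·√((V₂+V₁)/(V₂−V₁))).
√((V₂+V₁)/(V₂−V₁)) = √((4032+1839)/(4032−1839)) = 1.6362.
h = 187.5 / (2·1.6362) = 57.30 m.

57.30 m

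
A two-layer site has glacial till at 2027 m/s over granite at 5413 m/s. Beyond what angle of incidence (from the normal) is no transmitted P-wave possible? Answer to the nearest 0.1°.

At critical incidence the refracted ray runs along the interface (θ₂ = 90°), so sin θ_c = V₁/V₂.
θ_c = arcsin(2027/5413) = arcsin 0.3745 = 21.99°.

22.0°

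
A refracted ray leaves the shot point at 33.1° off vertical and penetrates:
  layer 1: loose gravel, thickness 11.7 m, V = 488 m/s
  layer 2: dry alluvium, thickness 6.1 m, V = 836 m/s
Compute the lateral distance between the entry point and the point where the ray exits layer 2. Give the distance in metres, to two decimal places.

23.78 m

Ray parameter p = sin 33.1° / 488 m/s = 1.1191e-03 s/m.
Layer 1: θ = 33.10°; offset = 11.7·tan 33.10° = 7.6271 m.
Layer 2: sin θ = p·836 = 0.9355 → θ = 69.31°; offset = 6.1·tan 69.31° = 16.1558 m.
Σ offsets = 23.7829 m.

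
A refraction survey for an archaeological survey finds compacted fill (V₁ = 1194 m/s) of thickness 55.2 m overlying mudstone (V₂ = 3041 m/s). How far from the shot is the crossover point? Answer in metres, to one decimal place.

x_cross = 2h·√((V₂+V₁)/(V₂−V₁)).
(V₂+V₁)/(V₂−V₁) = (3041+1194)/(3041−1194) = 2.2929; √ = 1.5142.
x_cross = 2·55.2·1.5142 = 167.17 m.

167.2 m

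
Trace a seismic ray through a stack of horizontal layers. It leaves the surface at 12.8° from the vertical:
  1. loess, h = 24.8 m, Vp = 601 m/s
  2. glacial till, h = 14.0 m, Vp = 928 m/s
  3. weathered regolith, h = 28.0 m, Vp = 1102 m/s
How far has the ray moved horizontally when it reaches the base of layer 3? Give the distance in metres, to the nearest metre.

23 m

p = sin θ₁/V₁ = sin 12.8°/601 = 3.6863e-04 s/m is conserved through the stack.
Layer 1: θ = 12.80°; offset = 24.8·tan 12.80° = 5.634 m.
Layer 2: sin θ = p·928 = 0.3421 → θ = 20.00°; offset = 14.0·tan 20.00° = 5.097 m.
Layer 3: sin θ = p·1102 = 0.4062 → θ = 23.97°; offset = 28.0·tan 23.97° = 12.448 m.
Total horizontal offset = 23.179 m.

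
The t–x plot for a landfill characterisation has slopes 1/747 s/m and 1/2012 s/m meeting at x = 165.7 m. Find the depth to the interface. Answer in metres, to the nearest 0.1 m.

x_cross = 2h·√((V₂+V₁)/(V₂−V₁)) → h = x_cross / (2·√((V₂+V₁)/(V₂−V₁))).
√((V₂+V₁)/(V₂−V₁)) = √((2012+747)/(2012−747)) = 1.4768.
h = 165.7 / (2·1.4768) = 56.10 m.

56.1 m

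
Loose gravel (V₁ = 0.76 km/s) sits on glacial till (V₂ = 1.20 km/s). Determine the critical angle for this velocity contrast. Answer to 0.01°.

39.30°

At critical incidence the refracted ray runs along the interface (θ₂ = 90°), so sin θ_c = V₁/V₂.
θ_c = arcsin(0.76/1.20) = arcsin 0.6333 = 39.30°.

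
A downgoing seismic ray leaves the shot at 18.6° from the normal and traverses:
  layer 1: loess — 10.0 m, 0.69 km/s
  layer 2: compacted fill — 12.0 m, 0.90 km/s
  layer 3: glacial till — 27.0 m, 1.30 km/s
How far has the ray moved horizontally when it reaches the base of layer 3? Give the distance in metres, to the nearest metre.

Apply Snell's law at each interface; in layer i the horizontal offset is hᵢ·tan θᵢ.
Layer 1: θ = 18.60°; offset = 10.0·tan 18.60° = 3.365 m.
Layer 2: sin θ = 0.90·sin 18.6°/0.69 = 0.4160, θ = 24.58°; offset = 12.0·tan 24.58° = 5.490 m.
Layer 3: sin θ = 1.30·sin 18.6°/0.69 = 0.6009, θ = 36.94°; offset = 27.0·tan 36.94° = 20.300 m.
Summing the layer offsets gives 29.155 m.

29 m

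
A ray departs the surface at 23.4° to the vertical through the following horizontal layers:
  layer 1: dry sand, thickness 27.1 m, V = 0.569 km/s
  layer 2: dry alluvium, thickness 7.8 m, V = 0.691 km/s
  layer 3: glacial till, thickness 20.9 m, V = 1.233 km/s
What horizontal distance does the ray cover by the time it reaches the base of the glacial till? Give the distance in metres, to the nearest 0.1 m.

51.3 m

Apply Snell's law at each interface; in layer i the horizontal offset is hᵢ·tan θᵢ.
Layer 1: θ = 23.40°; offset = 27.1·tan 23.40° = 11.727 m.
Layer 2: sin θ = 0.691·sin 23.4°/0.569 = 0.4823, θ = 28.84°; offset = 7.8·tan 28.84° = 4.294 m.
Layer 3: sin θ = 1.233·sin 23.4°/0.569 = 0.8606, θ = 59.38°; offset = 20.9·tan 59.38° = 35.318 m.
Summing the layer offsets gives 51.340 m.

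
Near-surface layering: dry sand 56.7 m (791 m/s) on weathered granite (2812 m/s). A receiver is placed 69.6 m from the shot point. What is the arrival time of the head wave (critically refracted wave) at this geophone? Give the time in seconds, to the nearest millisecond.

θ_c = arcsin(V₁/V₂) = arcsin(791/2812) = 16.34°, cos θ_c = 0.9596.
Intercept time tᵢ = 2h cos θ_c / V₁ = 2·56.7·0.9596/791 = 0.13757 s.
t = x/V₂ + tᵢ = 69.6/2812 + 0.13757 = 0.16233 s.

0.162 s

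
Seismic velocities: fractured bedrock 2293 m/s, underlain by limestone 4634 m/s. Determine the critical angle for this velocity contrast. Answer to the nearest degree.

At critical incidence the refracted ray runs along the interface (θ₂ = 90°), so sin θ_c = V₁/V₂.
θ_c = arcsin(2293/4634) = arcsin 0.4948 = 29.66°.

30°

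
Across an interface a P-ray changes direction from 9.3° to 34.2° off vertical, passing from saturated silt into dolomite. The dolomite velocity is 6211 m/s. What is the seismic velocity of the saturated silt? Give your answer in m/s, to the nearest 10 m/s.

1790 m/s

sin 9.3° = 0.1616; sin 34.2° = 0.5621.
V₁ = V₂·(sin θ₁/sin θ₂) = 6211·(0.1616/0.5621) = 1785.72 m/s.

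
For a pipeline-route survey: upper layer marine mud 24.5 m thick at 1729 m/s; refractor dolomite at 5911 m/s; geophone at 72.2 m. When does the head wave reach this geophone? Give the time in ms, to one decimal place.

θ_c = arcsin(V₁/V₂) = arcsin(1729/5911) = 17.01°, cos θ_c = 0.9563.
Intercept time tᵢ = 2h cos θ_c / V₁ = 2·24.5·0.9563/1729 = 0.02710 s.
t = x/V₂ + tᵢ = 72.2/5911 + 0.02710 = 0.03932 s.

39.3 ms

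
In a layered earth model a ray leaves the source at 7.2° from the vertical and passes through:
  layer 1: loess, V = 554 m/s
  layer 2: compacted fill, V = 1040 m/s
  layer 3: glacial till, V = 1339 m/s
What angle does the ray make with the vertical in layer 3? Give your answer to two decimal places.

Ray parameter p = sin 7.2° / 554 = 2.2623e-04 s/m.
sin θ_3 = p·V_3 = 2.2623e-04 × 1339 = 0.3029.
θ_3 = arcsin 0.3029 = 17.63°.

17.63°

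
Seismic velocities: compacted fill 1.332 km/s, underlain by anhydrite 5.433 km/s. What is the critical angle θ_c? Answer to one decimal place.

14.2°

Critical incidence: sin θ_c = V₁/V₂ = 1.332/5.433 = 0.2452.
θ_c = arcsin 0.2452 = 14.19°.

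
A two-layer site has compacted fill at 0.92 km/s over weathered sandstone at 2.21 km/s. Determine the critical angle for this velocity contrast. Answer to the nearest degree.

At critical incidence the refracted ray runs along the interface (θ₂ = 90°), so sin θ_c = V₁/V₂.
θ_c = arcsin(0.92/2.21) = arcsin 0.4163 = 24.60°.

25°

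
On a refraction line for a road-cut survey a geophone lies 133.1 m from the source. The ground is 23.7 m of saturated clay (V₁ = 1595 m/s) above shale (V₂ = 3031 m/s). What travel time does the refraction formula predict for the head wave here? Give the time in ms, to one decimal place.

t = x/V₂ + 2h·√(V₂²−V₁²)/(V₁V₂).
√(V₂²−V₁²) = √(3031²−1595²) = 2577.4 m/s; delay term = 2·23.7·2577.4/(1595·3031) = 0.02527 s.
t = 133.1/3031 + 0.02527 = 0.06918 s.

69.2 ms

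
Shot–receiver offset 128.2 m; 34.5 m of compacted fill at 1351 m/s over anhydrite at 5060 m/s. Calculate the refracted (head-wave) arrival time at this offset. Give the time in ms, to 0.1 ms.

74.6 ms

t = x/V₂ + 2h·√(V₂²−V₁²)/(V₁V₂).
√(V₂²−V₁²) = √(5060²−1351²) = 4876.3 m/s; delay term = 2·34.5·4876.3/(1351·5060) = 0.04922 s.
t = 128.2/5060 + 0.04922 = 0.07456 s.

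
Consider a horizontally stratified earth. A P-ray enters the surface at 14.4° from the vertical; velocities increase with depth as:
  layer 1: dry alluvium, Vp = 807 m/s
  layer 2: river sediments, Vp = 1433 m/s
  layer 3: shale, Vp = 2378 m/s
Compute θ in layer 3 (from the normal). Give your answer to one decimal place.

47.1°

Snell's law across each interface conserves sin θ / V, so sin θ_3 = V_3·sin θ₁/V₁.
sin θ_3 = 2378 × sin 14.4° / 807 = 0.7328.
θ_3 = 47.12° from the vertical.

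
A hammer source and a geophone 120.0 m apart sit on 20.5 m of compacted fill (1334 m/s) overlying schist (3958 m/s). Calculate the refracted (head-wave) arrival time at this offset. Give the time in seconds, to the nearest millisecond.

0.059 s

t = x/V₂ + 2h·√(V₂²−V₁²)/(V₁V₂).
√(V₂²−V₁²) = √(3958²−1334²) = 3726.4 m/s; delay term = 2·20.5·3726.4/(1334·3958) = 0.02894 s.
t = 120.0/3958 + 0.02894 = 0.05925 s.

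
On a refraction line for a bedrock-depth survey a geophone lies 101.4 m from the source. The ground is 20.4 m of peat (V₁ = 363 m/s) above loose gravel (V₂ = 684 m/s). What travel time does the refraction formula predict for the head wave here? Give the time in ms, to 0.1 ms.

243.5 ms

θ_c = arcsin(V₁/V₂) = arcsin(363/684) = 32.05°, cos θ_c = 0.8476.
Intercept time tᵢ = 2h cos θ_c / V₁ = 2·20.4·0.8476/363 = 0.09526 s.
t = x/V₂ + tᵢ = 101.4/684 + 0.09526 = 0.24351 s.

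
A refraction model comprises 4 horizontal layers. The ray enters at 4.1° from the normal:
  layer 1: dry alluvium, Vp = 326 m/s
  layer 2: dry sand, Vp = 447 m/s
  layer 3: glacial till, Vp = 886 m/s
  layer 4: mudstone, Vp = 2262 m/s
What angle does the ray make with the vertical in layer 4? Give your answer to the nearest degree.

Snell's law across each interface conserves sin θ / V, so sin θ_4 = V_4·sin θ₁/V₁.
sin θ_4 = 2262 × sin 4.1° / 326 = 0.4961.
θ_4 = 29.74° from the vertical.

30°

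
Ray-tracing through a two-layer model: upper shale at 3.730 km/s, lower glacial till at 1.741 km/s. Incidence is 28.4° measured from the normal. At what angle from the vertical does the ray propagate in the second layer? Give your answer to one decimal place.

sin θ₁/V₁ = sin θ₂/V₂ ⇒ sin θ₂ = 1.741·sin 28.4°/3.730 = 1.741·0.4756/3.730 = 0.2220.
θ₂ = arcsin 0.2220 = 12.83° from the normal.

12.8°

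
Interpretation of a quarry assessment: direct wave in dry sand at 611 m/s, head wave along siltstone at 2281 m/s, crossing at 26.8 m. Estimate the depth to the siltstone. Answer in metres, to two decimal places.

x_cross = 2h·√((V₂+V₁)/(V₂−V₁)) → h = x_cross / (2·√((V₂+V₁)/(V₂−V₁))).
√((V₂+V₁)/(V₂−V₁)) = √((2281+611)/(2281−611)) = 1.3160.
h = 26.8 / (2·1.3160) = 10.18 m.

10.18 m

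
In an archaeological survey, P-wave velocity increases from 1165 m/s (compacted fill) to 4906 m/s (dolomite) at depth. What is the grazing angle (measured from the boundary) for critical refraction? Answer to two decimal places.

76.26°

Critical incidence: sin θ_c = V₁/V₂ = 1165/4906 = 0.2375.
θ_c = arcsin 0.2375 = 13.74°.
Measured from the interface: 90° − 13.74° = 76.26°.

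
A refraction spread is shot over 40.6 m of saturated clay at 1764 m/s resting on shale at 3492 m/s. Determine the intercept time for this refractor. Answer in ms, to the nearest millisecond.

40 ms

θ_c = arcsin(V₁/V₂) = arcsin(1764/3492) = 30.34°; cos θ_c = 0.8630.
tᵢ = 2h·cos θ_c / V₁ = 2·40.6·0.8630 / 1764 = 0.03973 s.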